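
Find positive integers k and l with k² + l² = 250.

We need to find integers k, l > 0 such that k² + l² = 250.
Trying k = 5: l² = 250 - 5² = 250 - 25 = 225
l = 15
Check: 5² + 15² = 25 + 225 = 250 ✓

250 = 5² + 15²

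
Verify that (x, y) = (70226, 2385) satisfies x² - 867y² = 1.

Compute x² = 70226² = 4931691076
Compute 867y² = 867·2385² = 867·5688225 = 4931691075
x² - 867y² = 4931691076 - 4931691075 = 1
Since this equals 1, (70226, 2385) is a solution.

Yes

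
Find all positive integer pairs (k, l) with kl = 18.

The positive divisors of 18 are: 1, 2, 3, 6, 9, 18.
Each divisor d gives the pair (d, 18/d):
(1, 18), (2, 9), (3, 6), (6, 3), (9, 2), (18, 1)

(1, 18), (2, 9), (3, 6), (6, 3), (9, 2), (18, 1)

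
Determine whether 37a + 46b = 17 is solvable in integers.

Step 1: Compute gcd(37, 46).
gcd(37, 46) = 1

Step 2: Check divisibility.
Does 1 divide 17? 17 = 1 x 17, so yes.

By the theorem on linear Diophantine equations, 37a + 46b = 17 has integer solutions if and only if gcd(37, 46) divides 17. Since 1 | 17, solutions exist.

Yes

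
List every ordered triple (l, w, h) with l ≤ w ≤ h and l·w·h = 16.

Iterate l from 1 to ⌊16^(1/3)⌋. For each l dividing 16, iterate w ≥ l with w dividing 16/l, and set h = 16/(l·w).
Triples found (4): (1×1×16), (1×2×8), (1×4×4), (2×2×4)

(1×1×16), (1×2×8), (1×4×4), (2×2×4)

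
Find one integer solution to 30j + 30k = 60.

Step 1: Check solvability.
gcd(30, 30) = 30
Since 30 divides 60, solutions exist.

Step 2: Apply extended Euclidean algorithm to find gcd.
We find integers such that 30*x0 + 30*y0 = 30

Step 3: Scale the particular solution.
Multiply by 60/30 = 2:
j = 0, k = 2

Step 4: Verify.
30*(0) + 30*(2) = 60 = 60 ✓

j = 0, k = 2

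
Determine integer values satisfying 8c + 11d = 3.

Step 1: Check solvability.
gcd(8, 11) = 1
Since 1 divides 3, solutions exist.

Step 2: Apply extended Euclidean algorithm to find gcd.
We find integers such that 8*x0 + 11*y0 = 1

Step 3: Scale the particular solution.
Multiply by 3/1 = 3:
c = -12, d = 9

Step 4: Verify.
8*(-12) + 11*(9) = 3 = 3 ✓

c = -12, d = 9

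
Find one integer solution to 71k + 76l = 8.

Step 1: Check solvability.
gcd(71, 76) = 1
Since 1 divides 8, solutions exist.

Step 2: Apply extended Euclidean algorithm to find gcd.
We find integers such that 71*x0 + 76*y0 = 1

Step 3: Scale the particular solution.
Multiply by 8/1 = 8:
k = 120, l = -112

Step 4: Verify.
71*(120) + 76*(-112) = 8 = 8 ✓

k = 120, l = -112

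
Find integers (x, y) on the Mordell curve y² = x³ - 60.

Try small integer x values and check whether x³ - 60 is a perfect square.
x = 4: x³ - 60 = 4³ - 60 = 64 - 60 = 4
Is 4 a perfect square? 2² = 4 ✓
So (x, y) = (4, -2) is a solution.

x = 4, y = -2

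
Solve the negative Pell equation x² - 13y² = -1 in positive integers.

We need x² = 13y² - 1. Try successive y:
y = 1: x² = 13·1² - 1 = 12, not a perfect square
y = 2: x² = 13·2² - 1 = 51, not a perfect square
y = 3: x² = 13·3² - 1 = 116, not a perfect square
...
y = 5: x² = 13·5² - 1 = 324 = 18² ✓
Check: 18² - 13·5² = 324 - 325 = -1 ✓

x = 18, y = 5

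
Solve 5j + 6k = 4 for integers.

Step 1: Check solvability.
gcd(5, 6) = 1
Since 1 divides 4, solutions exist.

Step 2: Apply extended Euclidean algorithm to find gcd.
We find integers such that 5*x0 + 6*y0 = 1

Step 3: Scale the particular solution.
Multiply by 4/1 = 4:
j = -4, k = 4

Step 4: Verify.
5*(-4) + 6*(4) = 4 = 4 ✓

j = -4, k = 4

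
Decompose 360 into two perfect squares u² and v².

We need to find integers u, v > 0 such that u² + v² = 360.
Trying u = 6: v² = 360 - 6² = 360 - 36 = 324
v = 18
Check: 6² + 18² = 36 + 324 = 360 ✓

360 = 6² + 18²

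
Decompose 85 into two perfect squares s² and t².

We need to find integers s, t > 0 such that s² + t² = 85.
Trying s = 2: t² = 85 - 2² = 85 - 4 = 81
t = 9
Check: 2² + 9² = 4 + 81 = 85 ✓

85 = 2² + 9²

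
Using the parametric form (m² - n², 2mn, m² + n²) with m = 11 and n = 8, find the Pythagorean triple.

a = m² - n² = 11² - 8² = 121 - 64 = 57
b = 2mn = 2·11·8 = 176
c = m² + n² = 121 + 64 = 185
Verify: 57² + 176² = 3249 + 30976 = 34225 = 185² ✓

(57, 176, 185)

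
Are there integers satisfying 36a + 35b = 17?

Step 1: Compute gcd(36, 35).
gcd(36, 35) = 1

Step 2: Check divisibility.
Does 1 divide 17? 17 = 1 x 17, so yes.

By the theorem on linear Diophantine equations, 36a + 35b = 17 has integer solutions if and only if gcd(36, 35) divides 17. Since 1 | 17, solutions exist.

Yes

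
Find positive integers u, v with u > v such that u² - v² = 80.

Factor: u² - v² = (u+v)(u-v) = 80.
We need two factors of 80 with the same parity.
Use u+v = 40 and u-v = 2 (product 40·2 = 80).
Adding: 2u = 42, so u = 21.
Subtracting: 2v = 38, so v = 19.
Check: 21² - 19² = 441 - 361 = 80 ✓

u = 21, v = 19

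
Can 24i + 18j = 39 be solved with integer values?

Step 1: Compute gcd(24, 18).
gcd(24, 18) = 6

Step 2: Check divisibility.
Does 6 divide 39? 39 = 6 x 6 + 3, so no.

By the theorem on linear Diophantine equations, 24i + 18j = 39 has integer solutions if and only if gcd(24, 18) divides 39. Since 6 does not divide 39, no solutions exist.

No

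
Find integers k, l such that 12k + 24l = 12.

Step 1: Check solvability.
gcd(12, 24) = 12
Since 12 divides 12, solutions exist.

Step 2: Apply extended Euclidean algorithm to find gcd.
We find integers such that 12*x0 + 24*y0 = 12

Step 3: Scale the particular solution.
Multiply by 12/12 = 1:
k = 1, l = 0

Step 4: Verify.
12*(1) + 24*(0) = 12 = 12 ✓

k = 1, l = 0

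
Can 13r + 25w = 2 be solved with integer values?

Step 1: Compute gcd(13, 25).
gcd(13, 25) = 1

Step 2: Check divisibility.
Does 1 divide 2? 2 = 1 x 2, so yes.

By the theorem on linear Diophantine equations, 13r + 25w = 2 has integer solutions if and only if gcd(13, 25) divides 2. Since 1 | 2, solutions exist.

Yes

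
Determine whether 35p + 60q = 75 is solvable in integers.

Step 1: Compute gcd(35, 60).
gcd(35, 60) = 5

Step 2: Check divisibility.
Does 5 divide 75? 75 = 5 x 15, so yes.

By the theorem on linear Diophantine equations, 35p + 60q = 75 has integer solutions if and only if gcd(35, 60) divides 75. Since 5 | 75, solutions exist.

Yes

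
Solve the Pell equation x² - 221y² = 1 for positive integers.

We seek the smallest positive integers (x, y) with x² - 221y² = 1, i.e., x² = 221y² + 1.
Try successive y values:
y = 1: x² = 221·1² + 1 = 222, not a perfect square
y = 2: x² = 221·2² + 1 = 885, not a perfect square
y = 3: x² = 221·3² + 1 = 1990, not a perfect square
... continuing the search (or via continued fractions) ...
y = 112: x² = 221·112² + 1 = 2772225, x = 1665 ✓

Verify: 1665² - 221·112² = 2772225 - 2772224 = 1 ✓

x = 1665, y = 112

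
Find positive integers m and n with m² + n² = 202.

We need to find integers m, n > 0 such that m² + n² = 202.
Trying m = 9: n² = 202 - 9² = 202 - 81 = 121
n = 11
Check: 9² + 11² = 81 + 121 = 202 ✓

202 = 9² + 11²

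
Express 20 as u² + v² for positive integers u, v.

We need to find integers u, v > 0 such that u² + v² = 20.
Trying u = 2: v² = 20 - 2² = 20 - 4 = 16
v = 4
Check: 2² + 4² = 4 + 16 = 20 ✓

20 = 2² + 4²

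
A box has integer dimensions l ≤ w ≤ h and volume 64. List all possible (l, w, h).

Iterate l from 1 to ⌊64^(1/3)⌋. For each l dividing 64, iterate w ≥ l with w dividing 64/l, and set h = 64/(l·w).
Triples found (7): (1×1×64), (1×2×32), (1×4×16), (1×8×8), (2×2×16), (2×4×8), (4×4×4)

(1×1×64), (1×2×32), (1×4×16), (1×8×8), (2×2×16), (2×4×8), (4×4×4)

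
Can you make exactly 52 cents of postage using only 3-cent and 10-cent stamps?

We need non-negative x, y with 3x + 10y = 52.
gcd(3, 10) = 1 divides 52, so integer solutions exist.
Search for a non-negative one: x = 4 gives 10y = 52 - 12 = 40, so y = 4.
Check: 3·4 + 10·4 = 52 ✓

Yes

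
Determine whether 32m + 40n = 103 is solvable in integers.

Step 1: Compute gcd(32, 40).
gcd(32, 40) = 8

Step 2: Check divisibility.
Does 8 divide 103? 103 = 8 x 12 + 7, so no.

By the theorem on linear Diophantine equations, 32m + 40n = 103 has integer solutions if and only if gcd(32, 40) divides 103. Since 8 does not divide 103, no solutions exist.

No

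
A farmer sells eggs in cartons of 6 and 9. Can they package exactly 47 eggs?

We need non-negative a, b with 6a + 9b = 47.
gcd(6, 9) = 3, and 3 does not divide 47.
No integer solutions exist.

No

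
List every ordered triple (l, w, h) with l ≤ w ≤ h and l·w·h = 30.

Iterate l from 1 to ⌊30^(1/3)⌋. For each l dividing 30, iterate w ≥ l with w dividing 30/l, and set h = 30/(l·w).
Triples found (5): (1×1×30), (1×2×15), (1×3×10), (1×5×6), (2×3×5)

(1×1×30), (1×2×15), (1×3×10), (1×5×6), (2×3×5)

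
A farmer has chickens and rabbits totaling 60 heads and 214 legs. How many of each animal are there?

Let c = chickens, r = rabbits.
Heads: c + r = 60
Legs: 2c + 4r = 214
From the first equation, c = 60 - r. Substitute:
2(60 - r) + 4r = 214
120 + 2r = 214
r = (214 - 120)/2 = 47
c = 60 - 47 = 13

Chickens: 13, Rabbits: 47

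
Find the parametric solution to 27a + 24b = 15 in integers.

Step 1: Compute gcd(27, 24) = 3.
Since 3 divides 15, solutions exist.

Step 2: Find a particular solution using extended Euclidean algorithm.
We get a₀ = 5, b₀ = -5.
Check: 27*5 + 24*-5 = 15 = 15 ✓

Step 3: Write the general solution.
a = 5 + (24/3)t = 5 + 8t
b = -5 - (27/3)t = -5 - 9t
for any integer t.

a = 5 + 8t, b = -5 - 9t for integer t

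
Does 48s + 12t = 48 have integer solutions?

Step 1: Compute gcd(48, 12).
gcd(48, 12) = 12

Step 2: Check divisibility.
Does 12 divide 48? 48 = 12 x 4, so yes.

By the theorem on linear Diophantine equations, 48s + 12t = 48 has integer solutions if and only if gcd(48, 12) divides 48. Since 12 | 48, solutions exist.

Yes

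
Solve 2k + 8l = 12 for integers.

Step 1: Check solvability.
gcd(2, 8) = 2
Since 2 divides 12, solutions exist.

Step 2: Apply extended Euclidean algorithm to find gcd.
We find integers such that 2*x0 + 8*y0 = 2

Step 3: Scale the particular solution.
Multiply by 12/2 = 6:
k = 6, l = 0

Step 4: Verify.
2*(6) + 8*(0) = 12 = 12 ✓

k = 6, l = 0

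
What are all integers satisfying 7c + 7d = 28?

Step 1: Compute gcd(7, 7) = 7.
Since 7 divides 28, solutions exist.

Step 2: Find a particular solution using extended Euclidean algorithm.
We get c₀ = 0, d₀ = 4.
Check: 7*0 + 7*4 = 28 = 28 ✓

Step 3: Write the general solution.
c = 0 + (7/7)t = 0 + 1t
d = 4 - (7/7)t = 4 - 1t
for any integer t.

c = 0 + 1t, d = 4 - 1t for integer t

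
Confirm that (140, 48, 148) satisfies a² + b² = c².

Compute a² + b² = 140² + 48² = 19600 + 2304 = 21904
Compute c² = 148² = 21904
Since 21904 = 21904, confirmed.

Yes, it is a Pythagorean triple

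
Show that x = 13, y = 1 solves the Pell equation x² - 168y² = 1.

Compute x² = 13² = 169
Compute 168y² = 168·1² = 168·1 = 168
x² - 168y² = 169 - 168 = 1
Since this equals 1, (13, 1) is a solution.

Yes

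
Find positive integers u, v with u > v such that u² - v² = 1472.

Factor: u² - v² = (u+v)(u-v) = 1472.
We need two factors of 1472 with the same parity.
Use u+v = 736 and u-v = 2 (product 736·2 = 1472).
Adding: 2u = 738, so u = 369.
Subtracting: 2v = 734, so v = 367.
Check: 369² - 367² = 136161 - 134689 = 1472 ✓

u = 369, v = 367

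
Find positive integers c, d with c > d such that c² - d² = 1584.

Factor: c² - d² = (c+d)(c-d) = 1584.
We need two factors of 1584 with the same parity.
Use c+d = 792 and c-d = 2 (product 792·2 = 1584).
Adding: 2c = 794, so c = 397.
Subtracting: 2d = 790, so d = 395.
Check: 397² - 395² = 157609 - 156025 = 1584 ✓

c = 397, d = 395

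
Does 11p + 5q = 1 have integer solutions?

Step 1: Compute gcd(11, 5).
gcd(11, 5) = 1

Step 2: Check divisibility.
Does 1 divide 1? 1 = 1 x 1, so yes.

By the theorem on linear Diophantine equations, 11p + 5q = 1 has integer solutions if and only if gcd(11, 5) divides 1. Since 1 | 1, solutions exist.

Yes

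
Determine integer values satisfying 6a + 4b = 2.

Step 1: Check solvability.
gcd(6, 4) = 2
Since 2 divides 2, solutions exist.

Step 2: Apply extended Euclidean algorithm to find gcd.
We find integers such that 6*x0 + 4*y0 = 2

Step 3: Scale the particular solution.
Multiply by 2/2 = 1:
a = 1, b = -1

Step 4: Verify.
6*(1) + 4*(-1) = 2 = 2 ✓

a = 1, b = -1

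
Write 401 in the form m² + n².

We need to find integers m, n > 0 such that m² + n² = 401.
Trying m = 1: n² = 401 - 1² = 401 - 1 = 400
n = 20
Check: 1² + 20² = 1 + 400 = 401 ✓

401 = 1² + 20²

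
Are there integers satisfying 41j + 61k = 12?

Step 1: Compute gcd(41, 61).
gcd(41, 61) = 1

Step 2: Check divisibility.
Does 1 divide 12? 12 = 1 x 12, so yes.

By the theorem on linear Diophantine equations, 41j + 61k = 12 has integer solutions if and only if gcd(41, 61) divides 12. Since 1 | 12, solutions exist.

Yes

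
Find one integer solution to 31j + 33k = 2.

Step 1: Check solvability.
gcd(31, 33) = 1
Since 1 divides 2, solutions exist.

Step 2: Apply extended Euclidean algorithm to find gcd.
We find integers such that 31*x0 + 33*y0 = 1

Step 3: Scale the particular solution.
Multiply by 2/1 = 2:
j = 32, k = -30

Step 4: Verify.
31*(32) + 33*(-30) = 2 = 2 ✓

j = 32, k = -30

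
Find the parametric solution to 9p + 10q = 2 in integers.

Step 1: Compute gcd(9, 10) = 1.
Since 1 divides 2, solutions exist.

Step 2: Find a particular solution using extended Euclidean algorithm.
We get p₀ = -2, q₀ = 2.
Check: 9*-2 + 10*2 = 2 = 2 ✓

Step 3: Write the general solution.
p = -2 + (10/1)t = -2 + 10t
q = 2 - (9/1)t = 2 - 9t
for any integer t.

p = -2 + 10t, q = 2 - 9t for integer t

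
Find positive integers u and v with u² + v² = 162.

We need to find integers u, v > 0 such that u² + v² = 162.
Trying u = 9: v² = 162 - 9² = 162 - 81 = 81
v = 9
Check: 9² + 9² = 81 + 81 = 162 ✓

162 = 9² + 9²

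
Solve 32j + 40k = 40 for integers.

Step 1: Check solvability.
gcd(32, 40) = 8
Since 8 divides 40, solutions exist.

Step 2: Apply extended Euclidean algorithm to find gcd.
We find integers such that 32*x0 + 40*y0 = 8

Step 3: Scale the particular solution.
Multiply by 40/8 = 5:
j = -5, k = 5

Step 4: Verify.
32*(-5) + 40*(5) = 40 = 40 ✓

j = -5, k = 5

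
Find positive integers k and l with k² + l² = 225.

We need to find integers k, l > 0 such that k² + l² = 225.
Trying k = 9: l² = 225 - 9² = 225 - 81 = 144
l = 12
Check: 9² + 12² = 81 + 144 = 225 ✓

225 = 9² + 12²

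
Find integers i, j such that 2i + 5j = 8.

Step 1: Check solvability.
gcd(2, 5) = 1
Since 1 divides 8, solutions exist.

Step 2: Apply extended Euclidean algorithm to find gcd.
We find integers such that 2*x0 + 5*y0 = 1

Step 3: Scale the particular solution.
Multiply by 8/1 = 8:
i = -16, j = 8

Step 4: Verify.
2*(-16) + 5*(8) = 8 = 8 ✓

i = -16, j = 8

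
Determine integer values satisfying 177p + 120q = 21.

Step 1: Check solvability.
gcd(177, 120) = 3
Since 3 divides 21, solutions exist.

Step 2: Apply extended Euclidean algorithm to find gcd.
We find integers such that 177*x0 + 120*y0 = 3

Step 3: Scale the particular solution.
Multiply by 21/3 = 7:
p = 133, q = -196

Step 4: Verify.
177*(133) + 120*(-196) = 21 = 21 ✓

p = 133, q = -196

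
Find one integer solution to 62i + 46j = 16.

Step 1: Check solvability.
gcd(62, 46) = 2
Since 2 divides 16, solutions exist.

Step 2: Apply extended Euclidean algorithm to find gcd.
We find integers such that 62*x0 + 46*y0 = 2

Step 3: Scale the particular solution.
Multiply by 16/2 = 8:
i = 24, j = -32

Step 4: Verify.
62*(24) + 46*(-32) = 16 = 16 ✓

i = 24, j = -32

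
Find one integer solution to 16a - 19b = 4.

Step 1: Check solvability.
gcd(16, 19) = 1
Since 1 divides 4, solutions exist.

Step 2: Apply extended Euclidean algorithm to find gcd.
We find integers such that 16*x0 + 19*y0 = 1

Step 3: Scale the particular solution.
Multiply by 4/1 = 4:
a = 24, b = 20

Step 4: Verify.
16*(24) - 19*(20) = 4 = 4 ✓

a = 24, b = 20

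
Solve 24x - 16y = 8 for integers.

Step 1: Check solvability.
gcd(24, 16) = 8
Since 8 divides 8, solutions exist.

Step 2: Apply extended Euclidean algorithm to find gcd.
We find integers such that 24*x0 + 16*y0 = 8

Step 3: Scale the particular solution.
Multiply by 8/8 = 1:
x = 1, y = 1

Step 4: Verify.
24*(1) - 16*(1) = 8 = 8 ✓

x = 1, y = 1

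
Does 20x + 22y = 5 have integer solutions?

Step 1: Compute gcd(20, 22).
gcd(20, 22) = 2

Step 2: Check divisibility.
Does 2 divide 5? 5 = 2 x 2 + 1, so no.

By the theorem on linear Diophantine equations, 20x + 22y = 5 has integer solutions if and only if gcd(20, 22) divides 5. Since 2 does not divide 5, no solutions exist.

No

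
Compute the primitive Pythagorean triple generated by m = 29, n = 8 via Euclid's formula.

a = m² - n² = 841 - 64 = 777
b = 2mn = 2·29·8 = 464
c = m² + n² = 841 + 64 = 905
Verify: 777² + 464² = 603729 + 215296 = 819025 = 905² ✓

(777, 464, 905)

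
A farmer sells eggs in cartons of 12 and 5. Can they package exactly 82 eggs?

We need non-negative a, b with 12a + 5b = 82.
gcd(12, 5) = 1 divides 82.
Try a = 1: 5b = 82 - 12 = 70, so b = 14.
One way: 1 cartons of 12 and 14 cartons of 5.

Yes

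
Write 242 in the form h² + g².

We need to find integers h, g > 0 such that h² + g² = 242.
Trying h = 11: g² = 242 - 11² = 242 - 121 = 121
g = 11
Check: 11² + 11² = 121 + 121 = 242 ✓

242 = 11² + 11²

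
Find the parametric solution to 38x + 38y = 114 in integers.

Step 1: Compute gcd(38, 38) = 38.
Since 38 divides 114, solutions exist.

Step 2: Find a particular solution using extended Euclidean algorithm.
We get x₀ = 0, y₀ = 3.
Check: 38*0 + 38*3 = 114 = 114 ✓

Step 3: Write the general solution.
x = 0 + (38/38)t = 0 + 1t
y = 3 - (38/38)t = 3 - 1t
for any integer t.

x = 0 + 1t, y = 3 - 1t for integer t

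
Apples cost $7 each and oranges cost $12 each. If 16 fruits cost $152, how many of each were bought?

Let a = apples, o = oranges.
a + o = 16
7a + 12o = 152
Substitute o = 16 - a:
7a + 12(16 - a) = 152
(7 - 12)a = 152 - 192
-5a = -40
a = 8, o = 16 - 8 = 8

Apples: 8, Oranges: 8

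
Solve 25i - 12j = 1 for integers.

Step 1: Check solvability.
gcd(25, 12) = 1
Since 1 divides 1, solutions exist.

Step 2: Apply extended Euclidean algorithm to find gcd.
We find integers such that 25*x0 + 12*y0 = 1

Step 3: Scale the particular solution.
Multiply by 1/1 = 1:
i = 1, j = 2

Step 4: Verify.
25*(1) - 12*(2) = 1 = 1 ✓

i = 1, j = 2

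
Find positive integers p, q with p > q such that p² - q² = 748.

Factor: p² - q² = (p+q)(p-q) = 748.
We need two factors of 748 with the same parity.
Use p+q = 374 and p-q = 2 (product 374·2 = 748).
Adding: 2p = 376, so p = 188.
Subtracting: 2q = 372, so q = 186.
Check: 188² - 186² = 35344 - 34596 = 748 ✓

p = 188, q = 186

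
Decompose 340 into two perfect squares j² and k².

We need to find integers j, k > 0 such that j² + k² = 340.
Trying j = 4: k² = 340 - 4² = 340 - 16 = 324
k = 18
Check: 4² + 18² = 16 + 324 = 340 ✓

340 = 4² + 18²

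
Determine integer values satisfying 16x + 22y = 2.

Step 1: Check solvability.
gcd(16, 22) = 2
Since 2 divides 2, solutions exist.

Step 2: Apply extended Euclidean algorithm to find gcd.
We find integers such that 16*x0 + 22*y0 = 2

Step 3: Scale the particular solution.
Multiply by 2/2 = 1:
x = -4, y = 3

Step 4: Verify.
16*(-4) + 22*(3) = 2 = 2 ✓

x = -4, y = 3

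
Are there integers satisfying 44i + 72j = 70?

Step 1: Compute gcd(44, 72).
gcd(44, 72) = 4

Step 2: Check divisibility.
Does 4 divide 70? 70 = 4 x 17 + 2, so no.

By the theorem on linear Diophantine equations, 44i + 72j = 70 has integer solutions if and only if gcd(44, 72) divides 70. Since 4 does not divide 70, no solutions exist.

No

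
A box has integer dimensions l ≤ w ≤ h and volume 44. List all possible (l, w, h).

Iterate l from 1 to ⌊44^(1/3)⌋. For each l dividing 44, iterate w ≥ l with w dividing 44/l, and set h = 44/(l·w).
Triples found (4): (1×1×44), (1×2×22), (1×4×11), (2×2×11)

(1×1×44), (1×2×22), (1×4×11), (2×2×11)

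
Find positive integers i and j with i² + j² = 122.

We need to find integers i, j > 0 such that i² + j² = 122.
Trying i = 1: j² = 122 - 1² = 122 - 1 = 121
j = 11
Check: 1² + 11² = 1 + 121 = 122 ✓

122 = 1² + 11²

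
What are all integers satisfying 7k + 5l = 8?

Step 1: Compute gcd(7, 5) = 1.
Since 1 divides 8, solutions exist.

Step 2: Find a particular solution using extended Euclidean algorithm.
We get k₀ = -16, l₀ = 24.
Check: 7*-16 + 5*24 = 8 = 8 ✓

Step 3: Write the general solution.
k = -16 + (5/1)t = -16 + 5t
l = 24 - (7/1)t = 24 - 7t
for any integer t.

k = -16 + 5t, l = 24 - 7t for integer t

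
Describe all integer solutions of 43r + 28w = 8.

Step 1: Compute gcd(43, 28) = 1.
Since 1 divides 8, solutions exist.

Step 2: Find a particular solution using extended Euclidean algorithm.
We get r₀ = -104, w₀ = 160.
Check: 43*-104 + 28*160 = 8 = 8 ✓

Step 3: Write the general solution.
r = -104 + (28/1)t = -104 + 28t
w = 160 - (43/1)t = 160 - 43t
for any integer t.

r = -104 + 28t, w = 160 - 43t for integer t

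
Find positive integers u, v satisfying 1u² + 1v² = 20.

Try small values of u and check whether (20 - 1u²)/1 is a perfect square.
u = 4: 1·4² = 16, so 1v² = 20 - 16 = 4, giving v² = 4, v = 2.
Check: 1·4² + 1·2² = 16 + 4 = 20 ✓

u = 4, v = 2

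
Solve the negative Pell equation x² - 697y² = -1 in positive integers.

We need x² = 697y² - 1. Try successive y:
y = 1: x² = 697·1² - 1 = 696, not a perfect square
y = 2: x² = 697·2² - 1 = 2787, not a perfect square
y = 3: x² = 697·3² - 1 = 6272, not a perfect square
...
y = 5: x² = 697·5² - 1 = 17424 = 132² ✓
Check: 132² - 697·5² = 17424 - 17425 = -1 ✓

x = 132, y = 5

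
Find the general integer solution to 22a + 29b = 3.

Step 1: Compute gcd(22, 29) = 1.
Since 1 divides 3, solutions exist.

Step 2: Find a particular solution using extended Euclidean algorithm.
We get a₀ = 12, b₀ = -9.
Check: 22*12 + 29*-9 = 3 = 3 ✓

Step 3: Write the general solution.
a = 12 + (29/1)t = 12 + 29t
b = -9 - (22/1)t = -9 - 22t
for any integer t.

a = 12 + 29t, b = -9 - 22t for integer t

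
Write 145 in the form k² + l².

We need to find integers k, l > 0 such that k² + l² = 145.
Trying k = 1: l² = 145 - 1² = 145 - 1 = 144
l = 12
Check: 1² + 12² = 1 + 144 = 145 ✓

145 = 1² + 12²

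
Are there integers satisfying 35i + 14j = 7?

Step 1: Compute gcd(35, 14).
gcd(35, 14) = 7

Step 2: Check divisibility.
Does 7 divide 7? 7 = 7 x 1, so yes.

By the theorem on linear Diophantine equations, 35i + 14j = 7 has integer solutions if and only if gcd(35, 14) divides 7. Since 7 | 7, solutions exist.

Yes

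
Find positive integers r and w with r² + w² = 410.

We need to find integers r, w > 0 such that r² + w² = 410.
Trying r = 7: w² = 410 - 7² = 410 - 49 = 361
w = 19
Check: 7² + 19² = 49 + 361 = 410 ✓

410 = 7² + 19²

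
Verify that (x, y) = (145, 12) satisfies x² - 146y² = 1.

Compute x² = 145² = 21025
Compute 146y² = 146·12² = 146·144 = 21024
x² - 146y² = 21025 - 21024 = 1
Since this equals 1, (145, 12) is a solution.

Yes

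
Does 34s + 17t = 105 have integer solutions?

Step 1: Compute gcd(34, 17).
gcd(34, 17) = 17

Step 2: Check divisibility.
Does 17 divide 105? 105 = 17 x 6 + 3, so no.

By the theorem on linear Diophantine equations, 34s + 17t = 105 has integer solutions if and only if gcd(34, 17) divides 105. Since 17 does not divide 105, no solutions exist.

No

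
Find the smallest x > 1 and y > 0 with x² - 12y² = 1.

We seek the smallest positive integers (x, y) with x² - 12y² = 1, i.e., x² = 12y² + 1.
Try successive y values:
y = 1: x² = 12·1² + 1 = 13, not a perfect square
y = 2: x² = 12·2² + 1 = 49, x = 7 ✓

Verify: 7² - 12·2² = 49 - 48 = 1 ✓

x = 7, y = 2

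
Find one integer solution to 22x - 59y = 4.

Step 1: Check solvability.
gcd(22, 59) = 1
Since 1 divides 4, solutions exist.

Step 2: Apply extended Euclidean algorithm to find gcd.
We find integers such that 22*x0 + 59*y0 = 1

Step 3: Scale the particular solution.
Multiply by 4/1 = 4:
x = -32, y = -12

Step 4: Verify.
22*(-32) - 59*(-12) = 4 = 4 ✓

x = -32, y = -12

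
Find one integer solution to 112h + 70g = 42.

Step 1: Check solvability.
gcd(112, 70) = 14
Since 14 divides 42, solutions exist.

Step 2: Apply extended Euclidean algorithm to find gcd.
We find integers such that 112*x0 + 70*y0 = 14

Step 3: Scale the particular solution.
Multiply by 42/14 = 3:
h = 6, g = -9

Step 4: Verify.
112*(6) + 70*(-9) = 42 = 42 ✓

h = 6, g = -9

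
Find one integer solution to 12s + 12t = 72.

Step 1: Check solvability.
gcd(12, 12) = 12
Since 12 divides 72, solutions exist.

Step 2: Apply extended Euclidean algorithm to find gcd.
We find integers such that 12*x0 + 12*y0 = 12

Step 3: Scale the particular solution.
Multiply by 72/12 = 6:
s = 0, t = 6

Step 4: Verify.
12*(0) + 12*(6) = 72 = 72 ✓

s = 0, t = 6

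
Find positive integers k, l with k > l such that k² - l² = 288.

Factor: k² - l² = (k+l)(k-l) = 288.
We need two factors of 288 with the same parity.
Use k+l = 144 and k-l = 2 (product 144·2 = 288).
Adding: 2k = 146, so k = 73.
Subtracting: 2l = 142, so l = 71.
Check: 73² - 71² = 5329 - 5041 = 288 ✓

k = 73, l = 71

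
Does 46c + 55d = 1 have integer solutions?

Step 1: Compute gcd(46, 55).
gcd(46, 55) = 1

Step 2: Check divisibility.
Does 1 divide 1? 1 = 1 x 1, so yes.

By the theorem on linear Diophantine equations, 46c + 55d = 1 has integer solutions if and only if gcd(46, 55) divides 1. Since 1 | 1, solutions exist.

Yes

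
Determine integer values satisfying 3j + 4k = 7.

Step 1: Check solvability.
gcd(3, 4) = 1
Since 1 divides 7, solutions exist.

Step 2: Apply extended Euclidean algorithm to find gcd.
We find integers such that 3*x0 + 4*y0 = 1

Step 3: Scale the particular solution.
Multiply by 7/1 = 7:
j = -7, k = 7

Step 4: Verify.
3*(-7) + 4*(7) = 7 = 7 ✓

j = -7, k = 7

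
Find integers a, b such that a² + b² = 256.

No pair of positive integers a, b satisfies a² + b² = 256.

No solution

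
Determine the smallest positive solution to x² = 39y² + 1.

We seek the smallest positive integers (x, y) with x² - 39y² = 1, i.e., x² = 39y² + 1.
Try successive y values:
y = 1: x² = 39·1² + 1 = 40, not a perfect square
y = 2: x² = 39·2² + 1 = 157, not a perfect square
y = 3: x² = 39·3² + 1 = 352, not a perfect square
... continuing the search (or via continued fractions) ...
y = 4: x² = 39·4² + 1 = 625, x = 25 ✓

Verify: 25² - 39·4² = 625 - 624 = 1 ✓

x = 25, y = 4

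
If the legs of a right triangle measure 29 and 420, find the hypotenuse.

c² = a² + b² = 29² + 420² = 841 + 176400 = 177241
c = 421

421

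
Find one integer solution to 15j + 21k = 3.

Step 1: Check solvability.
gcd(15, 21) = 3
Since 3 divides 3, solutions exist.

Step 2: Apply extended Euclidean algorithm to find gcd.
We find integers such that 15*x0 + 21*y0 = 3

Step 3: Scale the particular solution.
Multiply by 3/3 = 1:
j = 3, k = -2

Step 4: Verify.
15*(3) + 21*(-2) = 3 = 3 ✓

j = 3, k = -2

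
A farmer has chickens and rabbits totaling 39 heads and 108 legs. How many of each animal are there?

Let c = chickens, r = rabbits.
Heads: c + r = 39
Legs: 2c + 4r = 108
From the first equation, c = 39 - r. Substitute:
2(39 - r) + 4r = 108
78 + 2r = 108
r = (108 - 78)/2 = 15
c = 39 - 15 = 24

Chickens: 24, Rabbits: 15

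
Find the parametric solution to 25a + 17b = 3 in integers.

Step 1: Compute gcd(25, 17) = 1.
Since 1 divides 3, solutions exist.

Step 2: Find a particular solution using extended Euclidean algorithm.
We get a₀ = -6, b₀ = 9.
Check: 25*-6 + 17*9 = 3 = 3 ✓

Step 3: Write the general solution.
a = -6 + (17/1)t = -6 + 17t
b = 9 - (25/1)t = 9 - 25t
for any integer t.

a = -6 + 17t, b = 9 - 25t for integer t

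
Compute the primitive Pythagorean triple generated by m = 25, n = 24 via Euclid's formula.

a = m² - n² = 625 - 576 = 49
b = 2mn = 2·25·24 = 1200
c = m² + n² = 625 + 576 = 1201
Verify: 49² + 1200² = 2401 + 1440000 = 1442401 = 1201² ✓

(49, 1200, 1201)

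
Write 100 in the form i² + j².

We need to find integers i, j > 0 such that i² + j² = 100.
Trying i = 6: j² = 100 - 6² = 100 - 36 = 64
j = 8
Check: 6² + 8² = 36 + 64 = 100 ✓

100 = 6² + 8²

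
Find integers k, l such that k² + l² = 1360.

We need to find integers k, l > 0 such that k² + l² = 1360.
Trying k = 8: l² = 1360 - 8² = 1360 - 64 = 1296
l = 36
Check: 8² + 36² = 64 + 1296 = 1360 ✓

1360 = 8² + 36²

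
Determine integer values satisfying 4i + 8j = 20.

Step 1: Check solvability.
gcd(4, 8) = 4
Since 4 divides 20, solutions exist.

Step 2: Apply extended Euclidean algorithm to find gcd.
We find integers such that 4*x0 + 8*y0 = 4

Step 3: Scale the particular solution.
Multiply by 20/4 = 5:
i = 5, j = 0

Step 4: Verify.
4*(5) + 8*(0) = 20 = 20 ✓

i = 5, j = 0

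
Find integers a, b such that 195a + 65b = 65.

Step 1: Check solvability.
gcd(195, 65) = 65
Since 65 divides 65, solutions exist.

Step 2: Apply extended Euclidean algorithm to find gcd.
We find integers such that 195*x0 + 65*y0 = 65

Step 3: Scale the particular solution.
Multiply by 65/65 = 1:
a = 0, b = 1

Step 4: Verify.
195*(0) + 65*(1) = 65 = 65 ✓

a = 0, b = 1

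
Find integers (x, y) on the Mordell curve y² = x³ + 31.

Try small integer x values and check whether x³ + 31 is a perfect square.
x = -3: x³ + 31 = -3³ + 31 = -27 + 31 = 4
Is 4 a perfect square? 2² = 4 ✓
So (x, y) = (-3, -2) is a solution.

x = -3, y = -2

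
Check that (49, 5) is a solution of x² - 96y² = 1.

Compute x² = 49² = 2401
Compute 96y² = 96·5² = 96·25 = 2400
x² - 96y² = 2401 - 2400 = 1
Since this equals 1, (49, 5) is a solution.

Yes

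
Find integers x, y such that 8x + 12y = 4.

Step 1: Check solvability.
gcd(8, 12) = 4
Since 4 divides 4, solutions exist.

Step 2: Apply extended Euclidean algorithm to find gcd.
We find integers such that 8*x0 + 12*y0 = 4

Step 3: Scale the particular solution.
Multiply by 4/4 = 1:
x = -1, y = 1

Step 4: Verify.
8*(-1) + 12*(1) = 4 = 4 ✓

x = -1, y = 1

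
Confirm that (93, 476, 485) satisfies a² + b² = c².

Compute a² + b² = 93² + 476² = 8649 + 226576 = 235225
Compute c² = 485² = 235225
Since 235225 = 235225, confirmed.

Yes, it is a Pythagorean triple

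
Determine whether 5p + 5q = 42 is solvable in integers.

Step 1: Compute gcd(5, 5).
gcd(5, 5) = 5

Step 2: Check divisibility.
Does 5 divide 42? 42 = 5 x 8 + 2, so no.

By the theorem on linear Diophantine equations, 5p + 5q = 42 has integer solutions if and only if gcd(5, 5) divides 42. Since 5 does not divide 42, no solutions exist.

No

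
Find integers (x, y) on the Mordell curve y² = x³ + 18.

Try small integer x values and check whether x³ + 18 is a perfect square.
x = 7: x³ + 18 = 7³ + 18 = 343 + 18 = 361
Is 361 a perfect square? 19² = 361 ✓
So (x, y) = (7, 19) is a solution.

x = 7, y = 19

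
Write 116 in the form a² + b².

We need to find integers a, b > 0 such that a² + b² = 116.
Trying a = 4: b² = 116 - 4² = 116 - 16 = 100
b = 10
Check: 4² + 10² = 16 + 100 = 116 ✓

116 = 4² + 10²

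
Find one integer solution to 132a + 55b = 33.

Step 1: Check solvability.
gcd(132, 55) = 11
Since 11 divides 33, solutions exist.

Step 2: Apply extended Euclidean algorithm to find gcd.
We find integers such that 132*x0 + 55*y0 = 11

Step 3: Scale the particular solution.
Multiply by 33/11 = 3:
a = -6, b = 15

Step 4: Verify.
132*(-6) + 55*(15) = 33 = 33 ✓

a = -6, b = 15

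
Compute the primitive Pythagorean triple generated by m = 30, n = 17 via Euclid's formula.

a = m² - n² = 30² - 17² = 900 - 289 = 611
b = 2mn = 2·30·17 = 1020
c = m² + n² = 900 + 289 = 1189
Verify: 611² + 1020² = 373321 + 1040400 = 1413721 = 1189² ✓

(611, 1020, 1189)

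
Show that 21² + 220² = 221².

Compute a² + b² = 21² + 220² = 441 + 48400 = 48841
Compute c² = 221² = 48841
Since 48841 = 48841, confirmed.

Yes, it is a Pythagorean triple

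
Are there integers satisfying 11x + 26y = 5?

Step 1: Compute gcd(11, 26).
gcd(11, 26) = 1

Step 2: Check divisibility.
Does 1 divide 5? 5 = 1 x 5, so yes.

By the theorem on linear Diophantine equations, 11x + 26y = 5 has integer solutions if and only if gcd(11, 26) divides 5. Since 1 | 5, solutions exist.

Yes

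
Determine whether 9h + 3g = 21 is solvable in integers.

Step 1: Compute gcd(9, 3).
gcd(9, 3) = 3

Step 2: Check divisibility.
Does 3 divide 21? 21 = 3 x 7, so yes.

By the theorem on linear Diophantine equations, 9h + 3g = 21 has integer solutions if and only if gcd(9, 3) divides 21. Since 3 | 21, solutions exist.

Yes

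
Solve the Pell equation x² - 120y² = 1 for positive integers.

We seek the smallest positive integers (x, y) with x² - 120y² = 1, i.e., x² = 120y² + 1.
Try successive y values:
y = 1: x² = 120·1² + 1 = 121, x = 11 ✓

Verify: 11² - 120·1² = 121 - 120 = 1 ✓

x = 11, y = 1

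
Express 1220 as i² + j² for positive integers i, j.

We need to find integers i, j > 0 such that i² + j² = 1220.
Trying i = 8: j² = 1220 - 8² = 1220 - 64 = 1156
j = 34
Check: 8² + 34² = 64 + 1156 = 1220 ✓

1220 = 8² + 34²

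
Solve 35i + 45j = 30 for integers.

Step 1: Check solvability.
gcd(35, 45) = 5
Since 5 divides 30, solutions exist.

Step 2: Apply extended Euclidean algorithm to find gcd.
We find integers such that 35*x0 + 45*y0 = 5

Step 3: Scale the particular solution.
Multiply by 30/5 = 6:
i = 24, j = -18

Step 4: Verify.
35*(24) + 45*(-18) = 30 = 30 ✓

i = 24, j = -18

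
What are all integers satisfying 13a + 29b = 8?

Step 1: Compute gcd(13, 29) = 1.
Since 1 divides 8, solutions exist.

Step 2: Find a particular solution using extended Euclidean algorithm.
We get a₀ = 72, b₀ = -32.
Check: 13*72 + 29*-32 = 8 = 8 ✓

Step 3: Write the general solution.
a = 72 + (29/1)t = 72 + 29t
b = -32 - (13/1)t = -32 - 13t
for any integer t.

a = 72 + 29t, b = -32 - 13t for integer t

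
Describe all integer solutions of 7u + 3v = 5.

Step 1: Compute gcd(7, 3) = 1.
Since 1 divides 5, solutions exist.

Step 2: Find a particular solution using extended Euclidean algorithm.
We get u₀ = 5, v₀ = -10.
Check: 7*5 + 3*-10 = 5 = 5 ✓

Step 3: Write the general solution.
u = 5 + (3/1)t = 5 + 3t
v = -10 - (7/1)t = -10 - 7t
for any integer t.

u = 5 + 3t, v = -10 - 7t for integer t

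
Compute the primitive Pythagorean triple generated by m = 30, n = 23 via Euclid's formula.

a = m² - n² = 900 - 529 = 371
b = 2mn = 2·30·23 = 1380
c = m² + n² = 900 + 529 = 1429
Verify: 371² + 1380² = 137641 + 1904400 = 2042041 = 1429² ✓

(371, 1380, 1429)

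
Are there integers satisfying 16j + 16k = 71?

Step 1: Compute gcd(16, 16).
gcd(16, 16) = 16

Step 2: Check divisibility.
Does 16 divide 71? 71 = 16 x 4 + 7, so no.

By the theorem on linear Diophantine equations, 16j + 16k = 71 has integer solutions if and only if gcd(16, 16) divides 71. Since 16 does not divide 71, no solutions exist.

No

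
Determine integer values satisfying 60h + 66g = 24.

Step 1: Check solvability.
gcd(60, 66) = 6
Since 6 divides 24, solutions exist.

Step 2: Apply extended Euclidean algorithm to find gcd.
We find integers such that 60*x0 + 66*y0 = 6

Step 3: Scale the particular solution.
Multiply by 24/6 = 4:
h = -4, g = 4

Step 4: Verify.
60*(-4) + 66*(4) = 24 = 24 ✓

h = -4, g = 4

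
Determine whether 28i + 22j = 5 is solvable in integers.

Step 1: Compute gcd(28, 22).
gcd(28, 22) = 2

Step 2: Check divisibility.
Does 2 divide 5? 5 = 2 x 2 + 1, so no.

By the theorem on linear Diophantine equations, 28i + 22j = 5 has integer solutions if and only if gcd(28, 22) divides 5. Since 2 does not divide 5, no solutions exist.

No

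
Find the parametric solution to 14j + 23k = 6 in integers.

Step 1: Compute gcd(14, 23) = 1.
Since 1 divides 6, solutions exist.

Step 2: Find a particular solution using extended Euclidean algorithm.
We get j₀ = 30, k₀ = -18.
Check: 14*30 + 23*-18 = 6 = 6 ✓

Step 3: Write the general solution.
j = 30 + (23/1)t = 30 + 23t
k = -18 - (14/1)t = -18 - 14t
for any integer t.

j = 30 + 23t, k = -18 - 14t for integer t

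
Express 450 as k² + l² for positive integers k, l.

We need to find integers k, l > 0 such that k² + l² = 450.
Trying k = 3: l² = 450 - 3² = 450 - 9 = 441
l = 21
Check: 3² + 21² = 9 + 441 = 450 ✓

450 = 3² + 21²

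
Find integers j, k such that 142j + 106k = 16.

Step 1: Check solvability.
gcd(142, 106) = 2
Since 2 divides 16, solutions exist.

Step 2: Apply extended Euclidean algorithm to find gcd.
We find integers such that 142*x0 + 106*y0 = 2

Step 3: Scale the particular solution.
Multiply by 16/2 = 8:
j = 24, k = -32

Step 4: Verify.
142*(24) + 106*(-32) = 16 = 16 ✓

j = 24, k = -32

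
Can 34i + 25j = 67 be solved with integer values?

Step 1: Compute gcd(34, 25).
gcd(34, 25) = 1

Step 2: Check divisibility.
Does 1 divide 67? 67 = 1 x 67, so yes.

By the theorem on linear Diophantine equations, 34i + 25j = 67 has integer solutions if and only if gcd(34, 25) divides 67. Since 1 | 67, solutions exist.

Yes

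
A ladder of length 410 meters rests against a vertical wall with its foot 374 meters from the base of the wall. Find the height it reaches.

The ladder, wall, and ground form a right triangle with hypotenuse 410 and one leg 374.
By the Pythagorean theorem: h² = 410² - 374² = 168100 - 139876 = 28224
h = √28224 = 168 meters

168 meters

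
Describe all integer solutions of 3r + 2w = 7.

Step 1: Compute gcd(3, 2) = 1.
Since 1 divides 7, solutions exist.

Step 2: Find a particular solution using extended Euclidean algorithm.
We get r₀ = 7, w₀ = -7.
Check: 3*7 + 2*-7 = 7 = 7 ✓

Step 3: Write the general solution.
r = 7 + (2/1)t = 7 + 2t
w = -7 - (3/1)t = -7 - 3t
for any integer t.

r = 7 + 2t, w = -7 - 3t for integer t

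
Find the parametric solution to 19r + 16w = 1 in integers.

Step 1: Compute gcd(19, 16) = 1.
Since 1 divides 1, solutions exist.

Step 2: Find a particular solution using extended Euclidean algorithm.
We get r₀ = -5, w₀ = 6.
Check: 19*-5 + 16*6 = 1 = 1 ✓

Step 3: Write the general solution.
r = -5 + (16/1)t = -5 + 16t
w = 6 - (19/1)t = 6 - 19t
for any integer t.

r = -5 + 16t, w = 6 - 19t for integer t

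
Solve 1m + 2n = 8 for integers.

Step 1: Check solvability.
gcd(1, 2) = 1
Since 1 divides 8, solutions exist.

Step 2: Apply extended Euclidean algorithm to find gcd.
We find integers such that 1*x0 + 2*y0 = 1

Step 3: Scale the particular solution.
Multiply by 8/1 = 8:
m = 8, n = 0

Step 4: Verify.
1*(8) + 2*(0) = 8 = 8 ✓

m = 8, n = 0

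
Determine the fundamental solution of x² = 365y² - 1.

We need x² = 365y² - 1. Try successive y:
y = 1: x² = 365·1² - 1 = 364, not a perfect square
y = 2: x² = 365·2² - 1 = 1459, not a perfect square
y = 3: x² = 365·3² - 1 = 3284, not a perfect square
...
y = 181: x² = 365·181² - 1 = 11957764 = 3458² ✓
Check: 3458² - 365·181² = 11957764 - 11957765 = -1 ✓

x = 3458, y = 181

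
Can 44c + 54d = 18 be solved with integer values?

Step 1: Compute gcd(44, 54).
gcd(44, 54) = 2

Step 2: Check divisibility.
Does 2 divide 18? 18 = 2 x 9, so yes.

By the theorem on linear Diophantine equations, 44c + 54d = 18 has integer solutions if and only if gcd(44, 54) divides 18. Since 2 | 18, solutions exist.

Yes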